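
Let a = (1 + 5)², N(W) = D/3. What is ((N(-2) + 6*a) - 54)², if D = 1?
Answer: 237169/9 ≈ 26352.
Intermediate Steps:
N(W) = ⅓ (N(W) = 1/3 = 1*(⅓) = ⅓)
a = 36 (a = 6² = 36)
((N(-2) + 6*a) - 54)² = ((⅓ + 6*36) - 54)² = ((⅓ + 216) - 54)² = (649/3 - 54)² = (487/3)² = 237169/9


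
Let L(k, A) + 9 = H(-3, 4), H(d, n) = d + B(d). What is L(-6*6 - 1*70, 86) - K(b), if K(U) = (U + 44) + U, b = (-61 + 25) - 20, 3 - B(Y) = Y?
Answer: 62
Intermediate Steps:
B(Y) = 3 - Y
b = -56 (b = -36 - 20 = -56)
H(d, n) = 3 (H(d, n) = d + (3 - d) = 3)
L(k, A) = -6 (L(k, A) = -9 + 3 = -6)
K(U) = 44 + 2*U (K(U) = (44 + U) + U = 44 + 2*U)
L(-6*6 - 1*70, 86) - K(b) = -6 - (44 + 2*(-56)) = -6 - (44 - 112) = -6 - 1*(-68) = -6 + 68 = 62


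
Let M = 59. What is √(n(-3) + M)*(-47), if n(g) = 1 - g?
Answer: -141*√7 ≈ -373.05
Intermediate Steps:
√(n(-3) + M)*(-47) = √((1 - 1*(-3)) + 59)*(-47) = √((1 + 3) + 59)*(-47) = √(4 + 59)*(-47) = √63*(-47) = (3*√7)*(-47) = -141*√7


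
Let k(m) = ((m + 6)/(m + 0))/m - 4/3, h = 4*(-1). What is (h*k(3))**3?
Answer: 64/27 ≈ 2.3704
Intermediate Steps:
h = -4
k(m) = -4/3 + (6 + m)/m**2 (k(m) = ((6 + m)/m)/m - 4*1/3 = ((6 + m)/m)/m - 4/3 = (6 + m)/m**2 - 4/3 = -4/3 + (6 + m)/m**2)
(h*k(3))**3 = (-4*(-4/3 + 1/3 + 6/3**2))**3 = (-4*(-4/3 + 1/3 + 6*(1/9)))**3 = (-4*(-4/3 + 1/3 + 2/3))**3 = (-4*(-1/3))**3 = (4/3)**3 = 64/27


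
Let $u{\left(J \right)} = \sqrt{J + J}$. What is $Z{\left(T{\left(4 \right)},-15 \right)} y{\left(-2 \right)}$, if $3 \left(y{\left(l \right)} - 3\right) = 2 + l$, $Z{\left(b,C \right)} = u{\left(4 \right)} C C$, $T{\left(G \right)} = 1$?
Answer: $1350 \sqrt{2} \approx 1909.2$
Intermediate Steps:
$u{\left(J \right)} = \sqrt{2} \sqrt{J}$ ($u{\left(J \right)} = \sqrt{2 J} = \sqrt{2} \sqrt{J}$)
$Z{\left(b,C \right)} = 2 \sqrt{2} C^{2}$ ($Z{\left(b,C \right)} = \sqrt{2} \sqrt{4} C C = \sqrt{2} \cdot 2 C C = 2 \sqrt{2} C C = 2 C \sqrt{2} C = 2 \sqrt{2} C^{2}$)
$y{\left(l \right)} = \frac{11}{3} + \frac{l}{3}$ ($y{\left(l \right)} = 3 + \frac{2 + l}{3} = 3 + \left(\frac{2}{3} + \frac{l}{3}\right) = \frac{11}{3} + \frac{l}{3}$)
$Z{\left(T{\left(4 \right)},-15 \right)} y{\left(-2 \right)} = 2 \sqrt{2} \left(-15\right)^{2} \left(\frac{11}{3} + \frac{1}{3} \left(-2\right)\right) = 2 \sqrt{2} \cdot 225 \left(\frac{11}{3} - \frac{2}{3}\right) = 450 \sqrt{2} \cdot 3 = 1350 \sqrt{2}$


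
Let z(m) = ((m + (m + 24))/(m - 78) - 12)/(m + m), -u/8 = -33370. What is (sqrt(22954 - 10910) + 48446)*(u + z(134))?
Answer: 24262576142975/1876 + 1001633825*sqrt(3011)/1876 ≈ 1.2962e+10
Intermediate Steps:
u = 266960 (u = -8*(-33370) = 266960)
z(m) = (-12 + (24 + 2*m)/(-78 + m))/(2*m) (z(m) = ((m + (24 + m))/(-78 + m) - 12)/((2*m)) = ((24 + 2*m)/(-78 + m) - 12)*(1/(2*m)) = (-12 + (24 + 2*m)/(-78 + m))*(1/(2*m)) = (-12 + (24 + 2*m)/(-78 + m))/(2*m))
(sqrt(22954 - 10910) + 48446)*(u + z(134)) = (sqrt(22954 - 10910) + 48446)*(266960 + 5*(96 - 1*134)/(134*(-78 + 134))) = (sqrt(12044) + 48446)*(266960 + 5*(1/134)*(96 - 134)/56) = (2*sqrt(3011) + 48446)*(266960 + 5*(1/134)*(1/56)*(-38)) = (48446 + 2*sqrt(3011))*(266960 - 95/3752) = (48446 + 2*sqrt(3011))*(1001633825/3752) = 24262576142975/1876 + 1001633825*sqrt(3011)/1876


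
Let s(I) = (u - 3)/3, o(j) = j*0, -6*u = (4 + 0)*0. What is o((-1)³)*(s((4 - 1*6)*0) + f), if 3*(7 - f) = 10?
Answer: 0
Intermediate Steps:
f = 11/3 (f = 7 - ⅓*10 = 7 - 10/3 = 11/3 ≈ 3.6667)
u = 0 (u = -(4 + 0)*0/6 = -2*0/3 = -⅙*0 = 0)
o(j) = 0
s(I) = -1 (s(I) = (0 - 3)/3 = -3*⅓ = -1)
o((-1)³)*(s((4 - 1*6)*0) + f) = 0*(-1 + 11/3) = 0*(8/3) = 0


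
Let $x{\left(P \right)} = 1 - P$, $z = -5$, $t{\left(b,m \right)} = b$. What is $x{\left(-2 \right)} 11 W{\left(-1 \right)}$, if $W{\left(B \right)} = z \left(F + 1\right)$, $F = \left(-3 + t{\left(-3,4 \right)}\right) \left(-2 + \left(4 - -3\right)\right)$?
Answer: $4785$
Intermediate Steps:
$F = -30$ ($F = \left(-3 - 3\right) \left(-2 + \left(4 - -3\right)\right) = - 6 \left(-2 + \left(4 + 3\right)\right) = - 6 \left(-2 + 7\right) = \left(-6\right) 5 = -30$)
$W{\left(B \right)} = 145$ ($W{\left(B \right)} = - 5 \left(-30 + 1\right) = \left(-5\right) \left(-29\right) = 145$)
$x{\left(-2 \right)} 11 W{\left(-1 \right)} = \left(1 - -2\right) 11 \cdot 145 = \left(1 + 2\right) 11 \cdot 145 = 3 \cdot 11 \cdot 145 = 33 \cdot 145 = 4785$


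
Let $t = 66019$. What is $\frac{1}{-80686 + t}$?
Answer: $- \frac{1}{14667} \approx -6.818 \cdot 10^{-5}$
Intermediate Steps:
$\frac{1}{-80686 + t} = \frac{1}{-80686 + 66019} = \frac{1}{-14667} = - \frac{1}{14667}$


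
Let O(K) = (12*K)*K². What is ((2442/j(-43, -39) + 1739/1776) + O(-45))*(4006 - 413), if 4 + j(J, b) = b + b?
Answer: -7732368398833/1968 ≈ -3.9290e+9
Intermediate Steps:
j(J, b) = -4 + 2*b (j(J, b) = -4 + (b + b) = -4 + 2*b)
O(K) = 12*K³
((2442/j(-43, -39) + 1739/1776) + O(-45))*(4006 - 413) = ((2442/(-4 + 2*(-39)) + 1739/1776) + 12*(-45)³)*(4006 - 413) = ((2442/(-4 - 78) + 1739*(1/1776)) + 12*(-91125))*3593 = ((2442/(-82) + 47/48) - 1093500)*3593 = ((2442*(-1/82) + 47/48) - 1093500)*3593 = ((-1221/41 + 47/48) - 1093500)*3593 = (-56681/1968 - 1093500)*3593 = -2152064681/1968*3593 = -7732368398833/1968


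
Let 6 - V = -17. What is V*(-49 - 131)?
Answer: -4140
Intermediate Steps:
V = 23 (V = 6 - 1*(-17) = 6 + 17 = 23)
V*(-49 - 131) = 23*(-49 - 131) = 23*(-180) = -4140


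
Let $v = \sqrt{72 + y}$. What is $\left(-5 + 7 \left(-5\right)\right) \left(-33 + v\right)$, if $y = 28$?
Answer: $920$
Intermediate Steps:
$v = 10$ ($v = \sqrt{72 + 28} = \sqrt{100} = 10$)
$\left(-5 + 7 \left(-5\right)\right) \left(-33 + v\right) = \left(-5 + 7 \left(-5\right)\right) \left(-33 + 10\right) = \left(-5 - 35\right) \left(-23\right) = \left(-40\right) \left(-23\right) = 920$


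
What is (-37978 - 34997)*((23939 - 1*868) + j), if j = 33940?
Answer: -4160377725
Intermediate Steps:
(-37978 - 34997)*((23939 - 1*868) + j) = (-37978 - 34997)*((23939 - 1*868) + 33940) = -72975*((23939 - 868) + 33940) = -72975*(23071 + 33940) = -72975*57011 = -4160377725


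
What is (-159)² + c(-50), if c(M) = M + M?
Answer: 25181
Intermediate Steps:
c(M) = 2*M
(-159)² + c(-50) = (-159)² + 2*(-50) = 25281 - 100 = 25181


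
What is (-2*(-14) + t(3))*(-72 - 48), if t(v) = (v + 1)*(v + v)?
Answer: -6240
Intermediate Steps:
t(v) = 2*v*(1 + v) (t(v) = (1 + v)*(2*v) = 2*v*(1 + v))
(-2*(-14) + t(3))*(-72 - 48) = (-2*(-14) + 2*3*(1 + 3))*(-72 - 48) = (28 + 2*3*4)*(-120) = (28 + 24)*(-120) = 52*(-120) = -6240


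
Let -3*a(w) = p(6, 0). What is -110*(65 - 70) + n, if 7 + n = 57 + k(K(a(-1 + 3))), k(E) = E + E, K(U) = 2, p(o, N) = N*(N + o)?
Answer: 604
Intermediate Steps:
a(w) = 0 (a(w) = -0*(0 + 6) = -0*6 = -1/3*0 = 0)
k(E) = 2*E
n = 54 (n = -7 + (57 + 2*2) = -7 + (57 + 4) = -7 + 61 = 54)
-110*(65 - 70) + n = -110*(65 - 70) + 54 = -110*(-5) + 54 = 550 + 54 = 604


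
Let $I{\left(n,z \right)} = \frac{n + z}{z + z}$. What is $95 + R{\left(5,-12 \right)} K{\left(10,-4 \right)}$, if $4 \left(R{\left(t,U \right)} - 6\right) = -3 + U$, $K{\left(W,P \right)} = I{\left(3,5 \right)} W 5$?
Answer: $185$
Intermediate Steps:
$I{\left(n,z \right)} = \frac{n + z}{2 z}$
$K{\left(W,P \right)} = 4 W$ ($K{\left(W,P \right)} = \frac{3 + 5}{2 \cdot 5} W 5 = \frac{1}{2} \cdot \frac{1}{5} \cdot 8 W 5 = \frac{4 W}{5} \cdot 5 = 4 W$)
$R{\left(t,U \right)} = \frac{21}{4} + \frac{U}{4}$ ($R{\left(t,U \right)} = 6 + \frac{-3 + U}{4} = 6 + \left(- \frac{3}{4} + \frac{U}{4}\right) = \frac{21}{4} + \frac{U}{4}$)
$95 + R{\left(5,-12 \right)} K{\left(10,-4 \right)} = 95 + \left(\frac{21}{4} + \frac{1}{4} \left(-12\right)\right) 4 \cdot 10 = 95 + \left(\frac{21}{4} - 3\right) 40 = 95 + \frac{9}{4} \cdot 40 = 95 + 90 = 185$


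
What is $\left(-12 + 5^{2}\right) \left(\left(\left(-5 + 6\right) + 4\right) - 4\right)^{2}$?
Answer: $13$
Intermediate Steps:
$\left(-12 + 5^{2}\right) \left(\left(\left(-5 + 6\right) + 4\right) - 4\right)^{2} = \left(-12 + 25\right) \left(\left(1 + 4\right) - 4\right)^{2} = 13 \left(5 - 4\right)^{2} = 13 \cdot 1^{2} = 13 \cdot 1 = 13$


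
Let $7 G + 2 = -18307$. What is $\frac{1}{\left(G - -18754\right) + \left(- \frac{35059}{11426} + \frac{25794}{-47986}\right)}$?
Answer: $\frac{1919008126}{30962855847479} \approx 6.1978 \cdot 10^{-5}$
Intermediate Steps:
$G = - \frac{18309}{7}$ ($G = - \frac{2}{7} + \frac{1}{7} \left(-18307\right) = - \frac{2}{7} - \frac{18307}{7} = - \frac{18309}{7} \approx -2615.6$)
$\frac{1}{\left(G - -18754\right) + \left(- \frac{35059}{11426} + \frac{25794}{-47986}\right)} = \frac{1}{\left(- \frac{18309}{7} - -18754\right) + \left(- \frac{35059}{11426} + \frac{25794}{-47986}\right)} = \frac{1}{\left(- \frac{18309}{7} + 18754\right) + \left(\left(-35059\right) \frac{1}{11426} + 25794 \left(- \frac{1}{47986}\right)\right)} = \frac{1}{\frac{112969}{7} - \frac{988531709}{274144018}} = \frac{1}{\frac{30962855847479}{1919008126}} = \frac{1919008126}{30962855847479}$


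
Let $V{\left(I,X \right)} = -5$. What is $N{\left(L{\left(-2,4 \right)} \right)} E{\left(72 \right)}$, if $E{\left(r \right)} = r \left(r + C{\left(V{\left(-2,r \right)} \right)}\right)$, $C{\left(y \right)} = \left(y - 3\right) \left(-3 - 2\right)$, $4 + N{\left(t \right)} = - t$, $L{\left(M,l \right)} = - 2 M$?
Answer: $-64512$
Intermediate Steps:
$N{\left(t \right)} = -4 - t$
$C{\left(y \right)} = 15 - 5 y$ ($C{\left(y \right)} = \left(-3 + y\right) \left(-5\right) = 15 - 5 y$)
$E{\left(r \right)} = r \left(40 + r\right)$ ($E{\left(r \right)} = r \left(r + \left(15 - -25\right)\right) = r \left(r + \left(15 + 25\right)\right) = r \left(r + 40\right) = r \left(40 + r\right)$)
$N{\left(L{\left(-2,4 \right)} \right)} E{\left(72 \right)} = \left(-4 - \left(-2\right) \left(-2\right)\right) 72 \left(40 + 72\right) = \left(-4 - 4\right) 72 \cdot 112 = \left(-4 - 4\right) 8064 = \left(-8\right) 8064 = -64512$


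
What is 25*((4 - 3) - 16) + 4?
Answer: -371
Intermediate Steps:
25*((4 - 3) - 16) + 4 = 25*(1 - 16) + 4 = 25*(-15) + 4 = -375 + 4 = -371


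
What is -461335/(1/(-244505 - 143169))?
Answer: 178847584790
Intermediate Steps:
-461335/(1/(-244505 - 143169)) = -461335/(1/(-387674)) = -461335/(-1/387674) = -461335*(-387674) = 178847584790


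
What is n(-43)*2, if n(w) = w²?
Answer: 3698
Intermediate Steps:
n(-43)*2 = (-43)²*2 = 1849*2 = 3698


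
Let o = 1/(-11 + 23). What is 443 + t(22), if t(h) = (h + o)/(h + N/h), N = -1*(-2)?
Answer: 1294703/2916 ≈ 444.00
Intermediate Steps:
N = 2
o = 1/12 ≈ 0.083333
t(h) = (1/12 + h)/(h + 2/h) (t(h) = (h + 1/12)/(h + 2/h) = (1/12 + h)/(h + 2/h))
443 + t(22) = 443 + (1/12)*22*(1 + 12*22)/(2 + 22²) = 443 + (1/12)*22*(1 + 264)/(2 + 484) = 443 + (1/12)*22*265/486 = 443 + (1/12)*22*(1/486)*265 = 443 + 2915/2916 = 1294703/2916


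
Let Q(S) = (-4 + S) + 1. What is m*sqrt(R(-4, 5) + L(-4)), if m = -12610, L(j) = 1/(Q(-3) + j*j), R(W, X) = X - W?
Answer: -1261*sqrt(910) ≈ -38040.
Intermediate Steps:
Q(S) = -3 + S
L(j) = 1/(-6 + j**2) (L(j) = 1/((-3 - 3) + j*j) = 1/(-6 + j**2))
m*sqrt(R(-4, 5) + L(-4)) = -12610*sqrt((5 - 1*(-4)) + 1/(-6 + (-4)**2)) = -12610*sqrt((5 + 4) + 1/(-6 + 16)) = -12610*sqrt(9 + 1/10) = -1261*sqrt(910)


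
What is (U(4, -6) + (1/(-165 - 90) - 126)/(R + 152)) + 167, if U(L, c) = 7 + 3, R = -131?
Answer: 915704/5355 ≈ 171.00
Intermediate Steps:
U(L, c) = 10
(U(4, -6) + (1/(-165 - 90) - 126)/(R + 152)) + 167 = (10 + (1/(-165 - 90) - 126)/(-131 + 152)) + 167 = (10 + (1/(-255) - 126)/21) + 167 = (10 + (-1/255 - 126)*(1/21)) + 167 = (10 - 32131/255*1/21) + 167 = (10 - 32131/5355) + 167 = 21419/5355 + 167 = 915704/5355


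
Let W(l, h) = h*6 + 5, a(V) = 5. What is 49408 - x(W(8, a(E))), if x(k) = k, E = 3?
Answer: 49373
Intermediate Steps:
W(l, h) = 5 + 6*h (W(l, h) = 6*h + 5 = 5 + 6*h)
49408 - x(W(8, a(E))) = 49408 - (5 + 6*5) = 49408 - (5 + 30) = 49408 - 1*35 = 49408 - 35 = 49373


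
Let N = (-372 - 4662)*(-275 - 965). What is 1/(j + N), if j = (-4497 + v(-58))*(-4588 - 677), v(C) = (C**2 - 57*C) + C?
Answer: -1/4893315 ≈ -2.0436e-7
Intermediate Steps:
v(C) = C**2 - 56*C
N = 6242160 (N = -5034*(-1240) = 6242160)
j = -11135475 (j = (-4497 - 58*(-56 - 58))*(-4588 - 677) = (-4497 - 58*(-114))*(-5265) = (-4497 + 6612)*(-5265) = 2115*(-5265) = -11135475)
1/(j + N) = 1/(-11135475 + 6242160) = 1/(-4893315) = -1/4893315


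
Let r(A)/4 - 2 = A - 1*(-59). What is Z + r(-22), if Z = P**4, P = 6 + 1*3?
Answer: 6717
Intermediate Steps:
r(A) = 244 + 4*A (r(A) = 8 + 4*(A - 1*(-59)) = 8 + 4*(A + 59) = 8 + 4*(59 + A) = 8 + (236 + 4*A) = 244 + 4*A)
P = 9 (P = 6 + 3 = 9)
Z = 6561 (Z = 9**4 = 6561)
Z + r(-22) = 6561 + (244 + 4*(-22)) = 6561 + (244 - 88) = 6561 + 156 = 6717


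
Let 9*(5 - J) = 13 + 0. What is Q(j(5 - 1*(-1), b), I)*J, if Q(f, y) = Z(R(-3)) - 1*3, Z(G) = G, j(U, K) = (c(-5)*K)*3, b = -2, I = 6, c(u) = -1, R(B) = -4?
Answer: -224/9 ≈ -24.889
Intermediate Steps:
J = 32/9 (J = 5 - (13 + 0)/9 = 5 - ⅑*13 = 5 - 13/9 = 32/9 ≈ 3.5556)
j(U, K) = -3*K (j(U, K) = -K*3 = -3*K)
Q(f, y) = -7 (Q(f, y) = -4 - 1*3 = -4 - 3 = -7)
Q(j(5 - 1*(-1), b), I)*J = -7*32/9 = -224/9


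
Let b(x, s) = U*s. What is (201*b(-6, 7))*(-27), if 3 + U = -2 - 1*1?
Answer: 227934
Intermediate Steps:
U = -6 (U = -3 + (-2 - 1*1) = -3 + (-2 - 1) = -3 - 3 = -6)
b(x, s) = -6*s
(201*b(-6, 7))*(-27) = (201*(-6*7))*(-27) = (201*(-42))*(-27) = -8442*(-27) = 227934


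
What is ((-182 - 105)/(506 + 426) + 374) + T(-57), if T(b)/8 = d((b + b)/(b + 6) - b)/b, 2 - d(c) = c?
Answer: 344738977/903108 ≈ 381.73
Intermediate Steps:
d(c) = 2 - c
T(b) = 8*(2 + b - 2*b/(6 + b))/b (T(b) = 8*((2 - ((b + b)/(b + 6) - b))/b) = 8*((2 - ((2*b)/(6 + b) - b))/b) = 8*((2 - (2*b/(6 + b) - b))/b) = 8*((2 - (-b + 2*b/(6 + b)))/b) = 8*((2 + (b - 2*b/(6 + b)))/b) = 8*((2 + b - 2*b/(6 + b))/b) = 8*(2 + b - 2*b/(6 + b))/b)
((-182 - 105)/(506 + 426) + 374) + T(-57) = ((-182 - 105)/(506 + 426) + 374) + 8*(12 + (-57)² + 6*(-57))/(-57*(6 - 57)) = (-287/932 + 374) + 8*(-1/57)*(12 + 3249 - 342)/(-51) = (-287*1/932 + 374) + 8*(-1/57)*(-1/51)*2919 = (-287/932 + 374) + 7784/969 = 348281/932 + 7784/969 = 344738977/903108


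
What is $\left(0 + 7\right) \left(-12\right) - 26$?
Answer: $-110$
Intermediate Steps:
$\left(0 + 7\right) \left(-12\right) - 26 = 7 \left(-12\right) - 26 = -84 - 26 = -110$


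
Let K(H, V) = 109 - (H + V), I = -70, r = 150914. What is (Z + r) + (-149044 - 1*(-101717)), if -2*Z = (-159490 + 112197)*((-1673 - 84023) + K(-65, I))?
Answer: -2020537131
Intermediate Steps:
K(H, V) = 109 - H - V (K(H, V) = 109 + (-H - V) = 109 - H - V)
Z = -2020640718 (Z = -(-159490 + 112197)*((-1673 - 84023) + (109 - 1*(-65) - 1*(-70)))/2 = -(-47293)*(-85696 + (109 + 65 + 70))/2 = -(-47293)*(-85696 + 244)/2 = -(-47293)*(-85452)/2 = -½*4041281436 = -2020640718)
(Z + r) + (-149044 - 1*(-101717)) = (-2020640718 + 150914) + (-149044 - 1*(-101717)) = -2020489804 + (-149044 + 101717) = -2020489804 - 47327 = -2020537131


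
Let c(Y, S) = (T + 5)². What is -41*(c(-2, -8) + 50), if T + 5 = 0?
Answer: -2050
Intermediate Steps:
T = -5 (T = -5 + 0 = -5)
c(Y, S) = 0 (c(Y, S) = (-5 + 5)² = 0² = 0)
-41*(c(-2, -8) + 50) = -41*(0 + 50) = -41*50 = -2050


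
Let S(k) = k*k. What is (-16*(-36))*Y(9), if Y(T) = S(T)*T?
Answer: 419904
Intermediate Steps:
S(k) = k**2
Y(T) = T**3 (Y(T) = T**2*T = T**3)
(-16*(-36))*Y(9) = -16*(-36)*9**3 = 576*729 = 419904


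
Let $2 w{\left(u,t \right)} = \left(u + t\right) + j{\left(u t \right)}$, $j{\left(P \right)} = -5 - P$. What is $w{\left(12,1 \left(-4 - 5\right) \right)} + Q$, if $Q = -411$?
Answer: $-358$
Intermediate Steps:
$w{\left(u,t \right)} = - \frac{5}{2} + \frac{t}{2} + \frac{u}{2} - \frac{t u}{2}$ ($w{\left(u,t \right)} = \frac{\left(u + t\right) - \left(5 + u t\right)}{2} = \frac{\left(t + u\right) - \left(5 + t u\right)}{2} = \frac{-5 + t + u - t u}{2} = - \frac{5}{2} + \frac{t}{2} + \frac{u}{2} - \frac{t u}{2}$)
$w{\left(12,1 \left(-4 - 5\right) \right)} + Q = \left(- \frac{5}{2} + \frac{1 \left(-4 - 5\right)}{2} + \frac{1}{2} \cdot 12 - \frac{1}{2} \cdot 1 \left(-4 - 5\right) 12\right) - 411 = \left(- \frac{5}{2} + \frac{1 \left(-9\right)}{2} + 6 - \frac{1}{2} \cdot 1 \left(-9\right) 12\right) - 411 = \left(- \frac{5}{2} + \frac{1}{2} \left(-9\right) + 6 - \left(- \frac{9}{2}\right) 12\right) - 411 = \left(- \frac{5}{2} - \frac{9}{2} + 6 + 54\right) - 411 = 53 - 411 = -358$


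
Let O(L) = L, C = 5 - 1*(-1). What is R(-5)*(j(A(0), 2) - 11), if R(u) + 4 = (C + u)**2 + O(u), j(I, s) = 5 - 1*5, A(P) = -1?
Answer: 88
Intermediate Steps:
C = 6 (C = 5 + 1 = 6)
j(I, s) = 0 (j(I, s) = 5 - 5 = 0)
R(u) = -4 + u + (6 + u)**2 (R(u) = -4 + ((6 + u)**2 + u) = -4 + (u + (6 + u)**2) = -4 + u + (6 + u)**2)
R(-5)*(j(A(0), 2) - 11) = (-4 - 5 + (6 - 5)**2)*(0 - 11) = (-4 - 5 + 1**2)*(-11) = (-4 - 5 + 1)*(-11) = -8*(-11) = 88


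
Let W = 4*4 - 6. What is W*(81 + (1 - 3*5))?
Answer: 670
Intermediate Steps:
W = 10 (W = 16 - 6 = 10)
W*(81 + (1 - 3*5)) = 10*(81 + (1 - 3*5)) = 10*(81 + (1 - 15)) = 10*(81 - 14) = 10*67 = 670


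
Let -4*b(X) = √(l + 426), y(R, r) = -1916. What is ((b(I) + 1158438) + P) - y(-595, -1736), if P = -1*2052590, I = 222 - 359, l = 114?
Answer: -892236 - 3*√15/2 ≈ -8.9224e+5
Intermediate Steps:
I = -137
b(X) = -3*√15/2 (b(X) = -√(114 + 426)/4 = -3*√15/2)
P = -2052590
((b(I) + 1158438) + P) - y(-595, -1736) = ((-3*√15/2 + 1158438) - 2052590) - 1*(-1916) = ((1158438 - 3*√15/2) - 2052590) + 1916 = (-894152 - 3*√15/2) + 1916 = -892236 - 3*√15/2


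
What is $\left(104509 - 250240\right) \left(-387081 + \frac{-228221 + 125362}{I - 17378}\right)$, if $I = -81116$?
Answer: $\frac{5556002121331305}{98494} \approx 5.641 \cdot 10^{10}$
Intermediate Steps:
$\left(104509 - 250240\right) \left(-387081 + \frac{-228221 + 125362}{I - 17378}\right) = \left(104509 - 250240\right) \left(-387081 + \frac{-228221 + 125362}{-81116 - 17378}\right) = - 145731 \left(-387081 - \frac{102859}{-98494}\right) = - 145731 \left(-387081 - - \frac{102859}{98494}\right) = - 145731 \left(-387081 + \frac{102859}{98494}\right) = \left(-145731\right) \left(- \frac{38125053155}{98494}\right) = \frac{5556002121331305}{98494}$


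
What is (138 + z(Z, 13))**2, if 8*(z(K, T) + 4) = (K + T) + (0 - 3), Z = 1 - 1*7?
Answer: 72361/4 ≈ 18090.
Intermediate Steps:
Z = -6 (Z = 1 - 7 = -6)
z(K, T) = -35/8 + K/8 + T/8 (z(K, T) = -4 + ((K + T) + (0 - 3))/8 = -4 + ((K + T) - 3)/8 = -4 + (-3 + K + T)/8 = -4 + (-3/8 + K/8 + T/8) = -35/8 + K/8 + T/8)
(138 + z(Z, 13))**2 = (138 + (-35/8 + (1/8)*(-6) + (1/8)*13))**2 = (138 + (-35/8 - 3/4 + 13/8))**2 = (138 - 7/2)**2 = (269/2)**2 = 72361/4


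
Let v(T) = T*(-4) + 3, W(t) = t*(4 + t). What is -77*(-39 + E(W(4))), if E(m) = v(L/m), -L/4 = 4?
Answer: 2618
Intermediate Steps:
L = -16 (L = -4*4 = -16)
v(T) = 3 - 4*T (v(T) = -4*T + 3 = 3 - 4*T)
E(m) = 3 + 64/m (E(m) = 3 - (-64)/m = 3 + 64/m)
-77*(-39 + E(W(4))) = -77*(-39 + (3 + 64/((4*(4 + 4))))) = -77*(-39 + (3 + 64/((4*8)))) = -77*(-39 + (3 + 64/32)) = -77*(-39 + (3 + 64*(1/32))) = -77*(-39 + (3 + 2)) = -77*(-39 + 5) = -77*(-34) = 2618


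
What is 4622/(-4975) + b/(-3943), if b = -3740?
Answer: 381954/19616425 ≈ 0.019471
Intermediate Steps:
4622/(-4975) + b/(-3943) = 4622/(-4975) - 3740/(-3943) = 4622*(-1/4975) - 3740*(-1/3943) = -4622/4975 + 3740/3943 = 381954/19616425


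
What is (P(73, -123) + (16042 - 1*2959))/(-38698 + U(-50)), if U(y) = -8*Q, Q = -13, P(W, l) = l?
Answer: -6480/19297 ≈ -0.33580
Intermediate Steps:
U(y) = 104 (U(y) = -8*(-13) = 104)
(P(73, -123) + (16042 - 1*2959))/(-38698 + U(-50)) = (-123 + (16042 - 1*2959))/(-38698 + 104) = (-123 + (16042 - 2959))/(-38594) = (-123 + 13083)*(-1/38594) = 12960*(-1/38594) = -6480/19297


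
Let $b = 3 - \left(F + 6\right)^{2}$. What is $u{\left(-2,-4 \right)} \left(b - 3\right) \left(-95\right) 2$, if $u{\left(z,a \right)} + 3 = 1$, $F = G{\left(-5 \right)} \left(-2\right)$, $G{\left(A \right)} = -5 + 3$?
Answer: $-38000$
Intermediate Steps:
$G{\left(A \right)} = -2$
$F = 4$ ($F = \left(-2\right) \left(-2\right) = 4$)
$u{\left(z,a \right)} = -2$ ($u{\left(z,a \right)} = -3 + 1 = -2$)
$b = -97$ ($b = 3 - \left(4 + 6\right)^{2} = 3 - 10^{2} = 3 - 100 = -97$)
$u{\left(-2,-4 \right)} \left(b - 3\right) \left(-95\right) 2 = - 2 \left(-97 - 3\right) \left(-95\right) 2 = \left(-2\right) \left(-100\right) \left(-95\right) 2 = 200 \left(-95\right) 2 = \left(-19000\right) 2 = -38000$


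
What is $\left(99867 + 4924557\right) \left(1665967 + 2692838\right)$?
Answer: $21900484453320$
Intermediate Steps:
$\left(99867 + 4924557\right) \left(1665967 + 2692838\right) = 5024424 \cdot 4358805 = 21900484453320$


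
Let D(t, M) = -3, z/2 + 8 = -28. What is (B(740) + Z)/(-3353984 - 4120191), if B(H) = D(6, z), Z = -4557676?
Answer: 4557679/7474175 ≈ 0.60979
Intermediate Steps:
z = -72 (z = -16 + 2*(-28) = -16 - 56 = -72)
B(H) = -3
(B(740) + Z)/(-3353984 - 4120191) = (-3 - 4557676)/(-3353984 - 4120191) = -4557679/(-7474175) = -4557679*(-1/7474175) = 4557679/7474175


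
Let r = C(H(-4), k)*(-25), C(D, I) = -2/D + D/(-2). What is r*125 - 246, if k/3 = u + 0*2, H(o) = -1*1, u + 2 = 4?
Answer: -16117/2 ≈ -8058.5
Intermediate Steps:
u = 2 (u = -2 + 4 = 2)
H(o) = -1
k = 6 (k = 3*(2 + 0*2) = 3*(2 + 0) = 3*2 = 6)
C(D, I) = -2/D - D/2 (C(D, I) = -2/D + D*(-½) = -2/D - D/2)
r = -125/2 (r = (-2/(-1) - ½*(-1))*(-25) = (-2*(-1) + ½)*(-25) = (2 + ½)*(-25) = (5/2)*(-25) = -125/2 ≈ -62.500)
r*125 - 246 = -125/2*125 - 246 = -15625/2 - 246 = -16117/2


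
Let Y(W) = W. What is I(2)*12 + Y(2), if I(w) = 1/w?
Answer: 8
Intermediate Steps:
I(2)*12 + Y(2) = 12/2 + 2 = (1/2)*12 + 2 = 6 + 2 = 8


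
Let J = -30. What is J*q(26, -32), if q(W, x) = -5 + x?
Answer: 1110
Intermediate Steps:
J*q(26, -32) = -30*(-5 - 32) = -30*(-37) = 1110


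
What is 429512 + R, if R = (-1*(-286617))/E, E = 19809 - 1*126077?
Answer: 45643094599/106268 ≈ 4.2951e+5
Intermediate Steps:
E = -106268 (E = 19809 - 126077 = -106268)
R = -286617/106268 (R = -1*(-286617)/(-106268) = 286617*(-1/106268) = -286617/106268 ≈ -2.6971)
429512 + R = 429512 - 286617/106268 = 45643094599/106268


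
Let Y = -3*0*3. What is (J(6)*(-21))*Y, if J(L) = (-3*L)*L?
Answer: 0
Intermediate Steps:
Y = 0 (Y = 0*3 = 0)
J(L) = -3*L**2
(J(6)*(-21))*Y = (-3*6**2*(-21))*0 = (-3*36*(-21))*0 = -108*(-21)*0 = 2268*0 = 0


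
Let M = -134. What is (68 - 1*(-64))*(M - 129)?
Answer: -34716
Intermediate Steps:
(68 - 1*(-64))*(M - 129) = (68 - 1*(-64))*(-134 - 129) = (68 + 64)*(-263) = 132*(-263) = -34716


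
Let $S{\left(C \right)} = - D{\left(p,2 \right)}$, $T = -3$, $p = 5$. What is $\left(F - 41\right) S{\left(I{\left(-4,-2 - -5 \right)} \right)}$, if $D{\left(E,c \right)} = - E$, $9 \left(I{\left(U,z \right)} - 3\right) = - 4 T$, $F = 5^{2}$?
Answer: $-80$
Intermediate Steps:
$F = 25$
$I{\left(U,z \right)} = \frac{13}{3}$ ($I{\left(U,z \right)} = 3 + \frac{\left(-4\right) \left(-3\right)}{9} = 3 + \frac{1}{9} \cdot 12 = 3 + \frac{4}{3} = \frac{13}{3}$)
$S{\left(C \right)} = 5$ ($S{\left(C \right)} = - \left(-1\right) 5 = \left(-1\right) \left(-5\right) = 5$)
$\left(F - 41\right) S{\left(I{\left(-4,-2 - -5 \right)} \right)} = \left(25 - 41\right) 5 = \left(-16\right) 5 = -80$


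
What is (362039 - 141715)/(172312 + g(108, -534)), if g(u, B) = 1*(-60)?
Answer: 55081/43063 ≈ 1.2791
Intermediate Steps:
g(u, B) = -60
(362039 - 141715)/(172312 + g(108, -534)) = (362039 - 141715)/(172312 - 60) = 220324/172252 = 220324*(1/172252) = 55081/43063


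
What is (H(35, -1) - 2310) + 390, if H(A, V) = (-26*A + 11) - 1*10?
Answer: -2829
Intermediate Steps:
H(A, V) = 1 - 26*A (H(A, V) = (11 - 26*A) - 10 = 1 - 26*A)
(H(35, -1) - 2310) + 390 = ((1 - 26*35) - 2310) + 390 = ((1 - 910) - 2310) + 390 = (-909 - 2310) + 390 = -3219 + 390 = -2829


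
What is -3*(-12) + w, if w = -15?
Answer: 21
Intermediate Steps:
-3*(-12) + w = -3*(-12) - 15 = 36 - 15 = 21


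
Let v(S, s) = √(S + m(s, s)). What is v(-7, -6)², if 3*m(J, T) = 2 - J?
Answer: -13/3 ≈ -4.3333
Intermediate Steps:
m(J, T) = ⅔ - J/3 (m(J, T) = (2 - J)/3 = ⅔ - J/3)
v(S, s) = √(⅔ + S - s/3) (v(S, s) = √(S + (⅔ - s/3)) = √(⅔ + S - s/3))
v(-7, -6)² = (√(6 - 3*(-6) + 9*(-7))/3)² = (√(6 + 18 - 63)/3)² = (√(-39)/3)² = ((I*√39)/3)² = (I*√39/3)² = -13/3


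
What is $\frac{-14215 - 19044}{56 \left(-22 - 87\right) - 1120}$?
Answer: $\frac{33259}{7224} \approx 4.604$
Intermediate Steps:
$\frac{-14215 - 19044}{56 \left(-22 - 87\right) - 1120} = - \frac{33259}{56 \left(-109\right) - 1120} = - \frac{33259}{-6104 - 1120} = - \frac{33259}{-7224} = \left(-33259\right) \left(- \frac{1}{7224}\right) = \frac{33259}{7224}$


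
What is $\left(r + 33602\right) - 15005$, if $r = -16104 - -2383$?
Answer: $4876$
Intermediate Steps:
$r = -13721$ ($r = -16104 + 2383 = -13721$)
$\left(r + 33602\right) - 15005 = \left(-13721 + 33602\right) - 15005 = 19881 - 15005 = 4876$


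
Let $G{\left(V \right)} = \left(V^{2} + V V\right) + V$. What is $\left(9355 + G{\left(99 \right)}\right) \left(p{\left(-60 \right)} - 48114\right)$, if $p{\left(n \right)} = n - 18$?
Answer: $-1400266752$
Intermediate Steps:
$G{\left(V \right)} = V + 2 V^{2}$ ($G{\left(V \right)} = \left(V^{2} + V^{2}\right) + V = 2 V^{2} + V = V + 2 V^{2}$)
$p{\left(n \right)} = -18 + n$ ($p{\left(n \right)} = n + \left(-18 + 0\right) = n - 18 = -18 + n$)
$\left(9355 + G{\left(99 \right)}\right) \left(p{\left(-60 \right)} - 48114\right) = \left(9355 + 99 \left(1 + 2 \cdot 99\right)\right) \left(\left(-18 - 60\right) - 48114\right) = \left(9355 + 99 \left(1 + 198\right)\right) \left(-78 - 48114\right) = \left(9355 + 99 \cdot 199\right) \left(-48192\right) = \left(9355 + 19701\right) \left(-48192\right) = 29056 \left(-48192\right) = -1400266752$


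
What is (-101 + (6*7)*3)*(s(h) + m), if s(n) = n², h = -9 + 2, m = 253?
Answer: 7550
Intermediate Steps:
h = -7
(-101 + (6*7)*3)*(s(h) + m) = (-101 + (6*7)*3)*((-7)² + 253) = (-101 + 42*3)*(49 + 253) = (-101 + 126)*302 = 25*302 = 7550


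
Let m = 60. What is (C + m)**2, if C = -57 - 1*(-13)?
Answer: 256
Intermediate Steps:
C = -44 (C = -57 + 13 = -44)
(C + m)**2 = (-44 + 60)**2 = 16**2 = 256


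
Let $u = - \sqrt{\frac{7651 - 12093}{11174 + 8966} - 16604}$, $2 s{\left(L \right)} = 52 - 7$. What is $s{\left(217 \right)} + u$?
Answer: $\frac{45}{2} - \frac{i \sqrt{1683749325070}}{10070} \approx 22.5 - 128.86 i$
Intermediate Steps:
$s{\left(L \right)} = \frac{45}{2}$ ($s{\left(L \right)} = \frac{52 - 7}{2} = \frac{1}{2} \cdot 45 = \frac{45}{2}$)
$u = - \frac{i \sqrt{1683749325070}}{10070}$ ($u = - \sqrt{- \frac{4442}{20140} - 16604} = - \sqrt{\left(-4442\right) \frac{1}{20140} - 16604} = - \sqrt{- \frac{2221}{10070} - 16604} = - \sqrt{- \frac{167204501}{10070}} = - \frac{i \sqrt{1683749325070}}{10070} \approx - 128.86 i$)
$s{\left(217 \right)} + u = \frac{45}{2} - \frac{i \sqrt{1683749325070}}{10070}$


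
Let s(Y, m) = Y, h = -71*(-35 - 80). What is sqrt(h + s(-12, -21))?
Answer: sqrt(8153) ≈ 90.294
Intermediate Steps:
h = 8165 (h = -71*(-115) = 8165)
sqrt(h + s(-12, -21)) = sqrt(8165 - 12) = sqrt(8153)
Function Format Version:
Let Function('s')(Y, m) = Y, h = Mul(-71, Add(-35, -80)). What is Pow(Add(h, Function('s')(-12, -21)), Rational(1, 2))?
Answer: Pow(8153, Rational(1, 2)) ≈ 90.294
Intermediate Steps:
h = 8165 (h = Mul(-71, -115) = 8165)
Pow(Add(h, Function('s')(-12, -21)), Rational(1, 2)) = Pow(Add(8165, -12), Rational(1, 2)) = Pow(8153, Rational(1, 2))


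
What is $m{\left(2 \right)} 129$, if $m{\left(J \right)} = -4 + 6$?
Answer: $258$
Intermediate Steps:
$m{\left(J \right)} = 2$
$m{\left(2 \right)} 129 = 2 \cdot 129 = 258$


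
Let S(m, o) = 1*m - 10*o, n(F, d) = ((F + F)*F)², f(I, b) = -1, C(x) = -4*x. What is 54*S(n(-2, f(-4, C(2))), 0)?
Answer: 3456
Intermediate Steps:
n(F, d) = 4*F⁴ (n(F, d) = ((2*F)*F)² = (2*F²)² = 4*F⁴)
S(m, o) = m - 10*o
54*S(n(-2, f(-4, C(2))), 0) = 54*(4*(-2)⁴ - 10*0) = 54*(4*16 + 0) = 54*(64 + 0) = 54*64 = 3456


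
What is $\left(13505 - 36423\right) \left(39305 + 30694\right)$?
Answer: $-1604237082$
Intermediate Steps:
$\left(13505 - 36423\right) \left(39305 + 30694\right) = \left(-22918\right) 69999 = -1604237082$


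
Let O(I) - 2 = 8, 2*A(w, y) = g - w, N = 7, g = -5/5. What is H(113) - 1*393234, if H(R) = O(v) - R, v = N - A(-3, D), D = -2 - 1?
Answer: -393337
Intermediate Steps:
g = -1 (g = -5*⅕ = -1)
D = -3
A(w, y) = -½ - w/2 (A(w, y) = (-1 - w)/2 = -½ - w/2)
v = 6 (v = 7 - (-½ - ½*(-3)) = 7 - (-½ + 3/2) = 7 - 1*1 = 7 - 1 = 6)
O(I) = 10 (O(I) = 2 + 8 = 10)
H(R) = 10 - R
H(113) - 1*393234 = (10 - 1*113) - 1*393234 = (10 - 113) - 393234 = -103 - 393234 = -393337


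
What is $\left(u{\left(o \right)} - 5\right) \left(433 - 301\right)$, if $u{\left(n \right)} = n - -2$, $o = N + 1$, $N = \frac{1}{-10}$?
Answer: $- \frac{1386}{5} \approx -277.2$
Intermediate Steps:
$N = - \frac{1}{10} \approx -0.1$
$o = \frac{9}{10}$ ($o = - \frac{1}{10} + 1 = \frac{9}{10} \approx 0.9$)
$u{\left(n \right)} = 2 + n$ ($u{\left(n \right)} = n + 2 = 2 + n$)
$\left(u{\left(o \right)} - 5\right) \left(433 - 301\right) = \left(\left(2 + \frac{9}{10}\right) - 5\right) \left(433 - 301\right) = \left(\frac{29}{10} - 5\right) 132 = \left(- \frac{21}{10}\right) 132 = - \frac{1386}{5}$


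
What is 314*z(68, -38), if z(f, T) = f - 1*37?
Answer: 9734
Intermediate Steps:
z(f, T) = -37 + f (z(f, T) = f - 37 = -37 + f)
314*z(68, -38) = 314*(-37 + 68) = 314*31 = 9734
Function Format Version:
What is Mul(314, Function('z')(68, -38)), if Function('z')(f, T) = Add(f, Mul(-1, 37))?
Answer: 9734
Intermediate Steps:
Function('z')(f, T) = Add(-37, f) (Function('z')(f, T) = Add(f, -37) = Add(-37, f))
Mul(314, Function('z')(68, -38)) = Mul(314, Add(-37, 68)) = Mul(314, 31) = 9734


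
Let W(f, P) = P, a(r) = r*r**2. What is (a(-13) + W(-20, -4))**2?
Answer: 4844401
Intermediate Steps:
a(r) = r**3
(a(-13) + W(-20, -4))**2 = ((-13)**3 - 4)**2 = (-2197 - 4)**2 = (-2201)**2 = 4844401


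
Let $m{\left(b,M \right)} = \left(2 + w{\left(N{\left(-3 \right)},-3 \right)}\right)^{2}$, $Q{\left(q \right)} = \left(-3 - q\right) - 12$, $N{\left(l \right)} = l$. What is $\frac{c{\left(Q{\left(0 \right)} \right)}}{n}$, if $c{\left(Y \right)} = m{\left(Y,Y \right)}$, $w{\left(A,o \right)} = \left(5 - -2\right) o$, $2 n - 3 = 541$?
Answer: $\frac{361}{272} \approx 1.3272$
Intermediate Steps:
$n = 272$ ($n = \frac{3}{2} + \frac{1}{2} \cdot 541 = \frac{3}{2} + \frac{541}{2} = 272$)
$w{\left(A,o \right)} = 7 o$ ($w{\left(A,o \right)} = \left(5 + 2\right) o = 7 o$)
$Q{\left(q \right)} = -15 - q$ ($Q{\left(q \right)} = \left(-3 - q\right) - 12 = -15 - q$)
$m{\left(b,M \right)} = 361$ ($m{\left(b,M \right)} = \left(2 + 7 \left(-3\right)\right)^{2} = \left(2 - 21\right)^{2} = \left(-19\right)^{2} = 361$)
$c{\left(Y \right)} = 361$
$\frac{c{\left(Q{\left(0 \right)} \right)}}{n} = \frac{361}{272}$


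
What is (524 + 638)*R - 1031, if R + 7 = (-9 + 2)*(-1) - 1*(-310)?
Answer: 359189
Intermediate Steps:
R = 310 (R = -7 + ((-9 + 2)*(-1) - 1*(-310)) = -7 + (-7*(-1) + 310) = -7 + (7 + 310) = -7 + 317 = 310)
(524 + 638)*R - 1031 = (524 + 638)*310 - 1031 = 1162*310 - 1031 = 360220 - 1031 = 359189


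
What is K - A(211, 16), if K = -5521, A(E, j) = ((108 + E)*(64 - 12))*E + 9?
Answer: -3505598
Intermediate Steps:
A(E, j) = 9 + E*(5616 + 52*E) (A(E, j) = ((108 + E)*52)*E + 9 = (5616 + 52*E)*E + 9 = E*(5616 + 52*E) + 9 = 9 + E*(5616 + 52*E))
K - A(211, 16) = -5521 - (9 + 52*211**2 + 5616*211) = -5521 - (9 + 52*44521 + 1184976) = -5521 - (9 + 2315092 + 1184976) = -5521 - 1*3500077 = -5521 - 3500077 = -3505598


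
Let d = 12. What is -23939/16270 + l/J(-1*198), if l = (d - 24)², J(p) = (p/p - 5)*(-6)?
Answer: 73681/16270 ≈ 4.5286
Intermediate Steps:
J(p) = 24 (J(p) = (1 - 5)*(-6) = -4*(-6) = 24)
l = 144 (l = (12 - 24)² = (-12)² = 144)
-23939/16270 + l/J(-1*198) = -23939/16270 + 144/24 = -23939*1/16270 + 144*(1/24) = -23939/16270 + 6 = 73681/16270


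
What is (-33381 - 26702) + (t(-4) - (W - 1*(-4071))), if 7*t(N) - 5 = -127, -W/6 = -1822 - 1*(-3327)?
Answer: -385990/7 ≈ -55141.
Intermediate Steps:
W = -9030 (W = -6*(-1822 - 1*(-3327)) = -6*(-1822 + 3327) = -6*1505 = -9030)
t(N) = -122/7 (t(N) = 5/7 + (1/7)*(-127) = 5/7 - 127/7 = -122/7)
(-33381 - 26702) + (t(-4) - (W - 1*(-4071))) = (-33381 - 26702) + (-122/7 - (-9030 - 1*(-4071))) = -60083 + (-122/7 - (-9030 + 4071)) = -60083 + (-122/7 - 1*(-4959)) = -60083 + (-122/7 + 4959) = -60083 + 34591/7 = -385990/7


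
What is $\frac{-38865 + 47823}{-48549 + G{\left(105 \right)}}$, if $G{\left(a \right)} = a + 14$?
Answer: $- \frac{4479}{24215} \approx -0.18497$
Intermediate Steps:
$G{\left(a \right)} = 14 + a$
$\frac{-38865 + 47823}{-48549 + G{\left(105 \right)}} = \frac{-38865 + 47823}{-48549 + \left(14 + 105\right)} = \frac{8958}{-48549 + 119} = \frac{8958}{-48430} = 8958 \left(- \frac{1}{48430}\right) = - \frac{4479}{24215}$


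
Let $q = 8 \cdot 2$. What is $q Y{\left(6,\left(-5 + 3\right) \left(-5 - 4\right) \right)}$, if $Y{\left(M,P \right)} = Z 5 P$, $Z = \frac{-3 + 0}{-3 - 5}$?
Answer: $540$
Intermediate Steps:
$Z = \frac{3}{8}$ ($Z = - \frac{3}{-8} = \left(-3\right) \left(- \frac{1}{8}\right) = \frac{3}{8} \approx 0.375$)
$Y{\left(M,P \right)} = \frac{15 P}{8}$ ($Y{\left(M,P \right)} = \frac{3}{8} \cdot 5 P = \frac{15 P}{8}$)
$q = 16$
$q Y{\left(6,\left(-5 + 3\right) \left(-5 - 4\right) \right)} = 16 \frac{15 \left(-5 + 3\right) \left(-5 - 4\right)}{8} = 16 \frac{15 \left(\left(-2\right) \left(-9\right)\right)}{8} = 16 \cdot \frac{15}{8} \cdot 18 = 16 \cdot \frac{135}{4} = 540$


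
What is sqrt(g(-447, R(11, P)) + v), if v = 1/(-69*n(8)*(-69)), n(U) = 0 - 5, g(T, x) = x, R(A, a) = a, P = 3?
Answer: sqrt(357070)/345 ≈ 1.7320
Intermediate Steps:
n(U) = -5
v = -1/23805 (v = 1/(-69*(-5)*(-69)) = 1/(345*(-69)) = 1/(-23805) = -1/23805 ≈ -4.2008e-5)
sqrt(g(-447, R(11, P)) + v) = sqrt(3 - 1/23805) = sqrt(71414/23805) = sqrt(357070)/345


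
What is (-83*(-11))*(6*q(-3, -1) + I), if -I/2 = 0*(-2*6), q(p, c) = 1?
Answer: 5478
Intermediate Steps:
I = 0 (I = -0*(-2*6) = -0*(-12) = -2*0 = 0)
(-83*(-11))*(6*q(-3, -1) + I) = (-83*(-11))*(6*1 + 0) = 913*(6 + 0) = 913*6 = 5478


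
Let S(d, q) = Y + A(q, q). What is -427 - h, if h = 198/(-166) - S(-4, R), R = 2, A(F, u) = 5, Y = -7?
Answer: -35508/83 ≈ -427.81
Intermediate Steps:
S(d, q) = -2 (S(d, q) = -7 + 5 = -2)
h = 67/83 (h = 198/(-166) - 1*(-2) = 198*(-1/166) + 2 = -99/83 + 2 = 67/83 ≈ 0.80723)
-427 - h = -427 - 1*67/83 = -427 - 67/83 = -35508/83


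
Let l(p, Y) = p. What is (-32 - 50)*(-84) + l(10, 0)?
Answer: 6898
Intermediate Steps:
(-32 - 50)*(-84) + l(10, 0) = (-32 - 50)*(-84) + 10 = -82*(-84) + 10 = 6888 + 10 = 6898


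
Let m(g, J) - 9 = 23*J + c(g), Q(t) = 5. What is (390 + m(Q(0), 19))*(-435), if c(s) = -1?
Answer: -363225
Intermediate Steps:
m(g, J) = 8 + 23*J (m(g, J) = 9 + (23*J - 1) = 9 + (-1 + 23*J) = 8 + 23*J)
(390 + m(Q(0), 19))*(-435) = (390 + (8 + 23*19))*(-435) = (390 + (8 + 437))*(-435) = (390 + 445)*(-435) = 835*(-435) = -363225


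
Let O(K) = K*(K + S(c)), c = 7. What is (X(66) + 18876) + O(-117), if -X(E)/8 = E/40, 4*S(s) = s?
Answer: 646941/20 ≈ 32347.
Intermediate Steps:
S(s) = s/4
X(E) = -E/5 (X(E) = -8*E/40 = -E/5)
O(K) = K*(7/4 + K) (O(K) = K*(K + (¼)*7) = K*(K + 7/4) = K*(7/4 + K))
(X(66) + 18876) + O(-117) = (-⅕*66 + 18876) + (¼)*(-117)*(7 + 4*(-117)) = (-66/5 + 18876) + (¼)*(-117)*(7 - 468) = 94314/5 + (¼)*(-117)*(-461) = 94314/5 + 53937/4 = 646941/20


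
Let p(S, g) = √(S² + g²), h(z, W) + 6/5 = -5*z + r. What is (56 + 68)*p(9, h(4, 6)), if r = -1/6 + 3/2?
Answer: 124*√107029/15 ≈ 2704.5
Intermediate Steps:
r = 4/3 (r = -1*⅙ + 3*(½) = -⅙ + 3/2 = 4/3 ≈ 1.3333)
h(z, W) = 2/15 - 5*z (h(z, W) = -6/5 + (-5*z + 4/3) = -6/5 + (4/3 - 5*z) = 2/15 - 5*z)
(56 + 68)*p(9, h(4, 6)) = (56 + 68)*√(9² + (2/15 - 5*4)²) = 124*√(81 + (2/15 - 20)²) = 124*√(81 + (-298/15)²) = 124*√(81 + 88804/225) = 124*√(107029/225) = 124*(√107029/15) = 124*√107029/15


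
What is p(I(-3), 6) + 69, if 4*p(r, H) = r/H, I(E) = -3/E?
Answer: 1657/24 ≈ 69.042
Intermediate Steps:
p(r, H) = r/(4*H) (p(r, H) = (r/H)/4 = r/(4*H))
p(I(-3), 6) + 69 = (¼)*(-3/(-3))/6 + 69 = (¼)*(-3*(-⅓))*(⅙) + 69 = (¼)*1*(⅙) + 69 = 1/24 + 69 = 1657/24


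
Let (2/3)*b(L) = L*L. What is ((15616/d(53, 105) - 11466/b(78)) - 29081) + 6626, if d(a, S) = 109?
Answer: -94852522/4251 ≈ -22313.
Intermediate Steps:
b(L) = 3*L²/2 (b(L) = 3*(L*L)/2 = 3*L²/2)
((15616/d(53, 105) - 11466/b(78)) - 29081) + 6626 = ((15616/109 - 11466/((3/2)*78²)) - 29081) + 6626 = ((15616*(1/109) - 11466/((3/2)*6084)) - 29081) + 6626 = ((15616/109 - 11466/9126) - 29081) + 6626 = ((15616/109 - 11466*1/9126) - 29081) + 6626 = ((15616/109 - 49/39) - 29081) + 6626 = (603683/4251 - 29081) + 6626 = -123019648/4251 + 6626 = -94852522/4251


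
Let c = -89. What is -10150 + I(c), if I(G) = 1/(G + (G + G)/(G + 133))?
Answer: -20777072/2047 ≈ -10150.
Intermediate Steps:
I(G) = 1/(G + 2*G/(133 + G)) (I(G) = 1/(G + (2*G)/(133 + G)) = 1/(G + 2*G/(133 + G)))
-10150 + I(c) = -10150 + (133 - 89)/((-89)*(135 - 89)) = -10150 - 1/89*44/46 = -10150 - 1/89*1/46*44 = -10150 - 22/2047 = -20777072/2047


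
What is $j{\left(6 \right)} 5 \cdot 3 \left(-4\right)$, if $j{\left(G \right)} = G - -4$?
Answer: $-600$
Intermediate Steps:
$j{\left(G \right)} = 4 + G$ ($j{\left(G \right)} = G + 4 = 4 + G$)
$j{\left(6 \right)} 5 \cdot 3 \left(-4\right) = \left(4 + 6\right) 5 \cdot 3 \left(-4\right) = 10 \cdot 5 \cdot 3 \left(-4\right) = 50 \cdot 3 \left(-4\right) = 150 \left(-4\right) = -600$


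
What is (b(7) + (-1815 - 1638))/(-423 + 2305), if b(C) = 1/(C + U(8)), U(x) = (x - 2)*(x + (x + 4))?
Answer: -219265/119507 ≈ -1.8347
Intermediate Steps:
U(x) = (-2 + x)*(4 + 2*x) (U(x) = (-2 + x)*(x + (4 + x)) = (-2 + x)*(4 + 2*x))
b(C) = 1/(120 + C) (b(C) = 1/(C + (-8 + 2*8²)) = 1/(C + (-8 + 2*64)) = 1/(C + (-8 + 128)) = 1/(C + 120) = 1/(120 + C))
(b(7) + (-1815 - 1638))/(-423 + 2305) = (1/(120 + 7) + (-1815 - 1638))/(-423 + 2305) = (1/127 - 3453)/1882 = (1/127 - 3453)*(1/1882) = -438530/127*1/1882 = -219265/119507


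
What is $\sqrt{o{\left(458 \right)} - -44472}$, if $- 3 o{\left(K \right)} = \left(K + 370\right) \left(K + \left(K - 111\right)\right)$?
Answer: $2 i \sqrt{44427} \approx 421.55 i$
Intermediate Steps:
$o{\left(K \right)} = - \frac{\left(-111 + 2 K\right) \left(370 + K\right)}{3}$ ($o{\left(K \right)} = - \frac{\left(K + 370\right) \left(K + \left(K - 111\right)\right)}{3} = - \frac{\left(370 + K\right) \left(K + \left(K - 111\right)\right)}{3} = - \frac{\left(370 + K\right) \left(K + \left(-111 + K\right)\right)}{3} = - \frac{\left(370 + K\right) \left(-111 + 2 K\right)}{3} = - \frac{\left(-111 + 2 K\right) \left(370 + K\right)}{3}$)
$\sqrt{o{\left(458 \right)} - -44472} = \sqrt{\left(13690 - \frac{288082}{3} - \frac{2 \cdot 458^{2}}{3}\right) - -44472} = \sqrt{\left(13690 - \frac{288082}{3} - \frac{419528}{3}\right) + 44472} = \sqrt{-222180 + 44472} = \sqrt{-177708} = 2 i \sqrt{44427}$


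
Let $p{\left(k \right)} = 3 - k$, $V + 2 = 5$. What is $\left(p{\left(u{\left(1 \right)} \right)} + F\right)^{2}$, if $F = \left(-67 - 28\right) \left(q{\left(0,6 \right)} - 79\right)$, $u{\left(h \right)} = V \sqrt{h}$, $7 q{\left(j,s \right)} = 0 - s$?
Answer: $\frac{2820141025}{49} \approx 5.7554 \cdot 10^{7}$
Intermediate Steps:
$V = 3$ ($V = -2 + 5 = 3$)
$q{\left(j,s \right)} = - \frac{s}{7}$ ($q{\left(j,s \right)} = \frac{0 - s}{7} = \frac{\left(-1\right) s}{7} = - \frac{s}{7}$)
$u{\left(h \right)} = 3 \sqrt{h}$
$F = \frac{53105}{7}$ ($F = \left(-67 - 28\right) \left(\left(- \frac{1}{7}\right) 6 - 79\right) = - 95 \left(- \frac{6}{7} - 79\right) = \left(-95\right) \left(- \frac{559}{7}\right) = \frac{53105}{7} \approx 7586.4$)
$\left(p{\left(u{\left(1 \right)} \right)} + F\right)^{2} = \left(\left(3 - 3 \sqrt{1}\right) + \frac{53105}{7}\right)^{2} = \left(\left(3 - 3 \cdot 1\right) + \frac{53105}{7}\right)^{2} = \left(\left(3 - 3\right) + \frac{53105}{7}\right)^{2} = \left(0 + \frac{53105}{7}\right)^{2} = \left(\frac{53105}{7}\right)^{2} = \frac{2820141025}{49}$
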